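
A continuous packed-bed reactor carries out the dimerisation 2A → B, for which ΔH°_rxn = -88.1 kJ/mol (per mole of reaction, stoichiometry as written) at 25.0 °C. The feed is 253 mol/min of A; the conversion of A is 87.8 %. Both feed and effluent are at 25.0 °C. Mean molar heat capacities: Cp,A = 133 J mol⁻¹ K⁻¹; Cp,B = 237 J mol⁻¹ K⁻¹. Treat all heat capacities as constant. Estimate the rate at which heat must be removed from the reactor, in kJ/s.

Q_out = 163 kJ/s

Extent of reaction ξ = 0.878 × 253 / 2 = 111.07 mol/min
Reaction term: ξ·ΔH°_rxn = 111.07 × -88.1 = -9785 kJ/min
Q = ΔH = -9785 kJ/min = -163.08 kW
Heat removed = 163.08 kJ/s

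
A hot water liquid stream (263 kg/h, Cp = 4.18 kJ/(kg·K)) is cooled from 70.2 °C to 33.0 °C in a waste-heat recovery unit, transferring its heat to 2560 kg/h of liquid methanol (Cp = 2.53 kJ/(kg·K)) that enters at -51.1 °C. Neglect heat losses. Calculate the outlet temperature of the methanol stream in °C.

Heat released by hot stream: Q = 263 × 4.18 × (70.2 − 33.0) = 40895 kJ/h
Energy balance on cold side (adiabatic exchanger): Q = ṁ_c·Cp_c·(T_c,out − T_c,in)
T_c,out = -51.1 + 40895/(2560 × 2.53) = -44.786 °C

T_c,out = -44.8 °C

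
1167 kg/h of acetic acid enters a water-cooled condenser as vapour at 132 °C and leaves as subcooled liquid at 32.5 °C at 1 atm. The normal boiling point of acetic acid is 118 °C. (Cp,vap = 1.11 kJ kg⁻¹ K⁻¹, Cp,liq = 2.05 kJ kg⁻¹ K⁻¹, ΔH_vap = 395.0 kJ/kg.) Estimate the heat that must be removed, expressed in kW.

vapour 132→118 °C: -15.54 kJ/kg
condensation at 118 °C: -395 kJ/kg
liquid 118→32.5 °C: -175.27 kJ/kg
Δh = -15.54 + -395 + -175.27 = -585.81 kJ/kg
Q = ṁ·Δh = 1167 kg/h × -585.81 kJ/kg = -683650 kJ/h
|Q| = 189.9 kW

Q_c = 190 kW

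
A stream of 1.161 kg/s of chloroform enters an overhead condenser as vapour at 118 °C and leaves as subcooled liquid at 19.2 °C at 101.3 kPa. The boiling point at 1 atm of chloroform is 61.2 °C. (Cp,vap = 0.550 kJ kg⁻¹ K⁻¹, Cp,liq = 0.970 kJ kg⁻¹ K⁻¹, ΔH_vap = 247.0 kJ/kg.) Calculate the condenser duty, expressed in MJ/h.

vapour 118→61.2 °C: -31.24 kJ/kg
condensation at 61.2 °C: -247 kJ/kg
liquid 61.2→19.2 °C: -40.74 kJ/kg
Δh = -31.24 + -247 + -40.74 = -318.98 kJ/kg
Q = ṁ·Δh = 1.161 kg/s × -318.98 kJ/kg = -370.34 kJ/s
|Q| = 370.34 kW = 1333.2 MJ/h

Q_c = 1330 MJ/h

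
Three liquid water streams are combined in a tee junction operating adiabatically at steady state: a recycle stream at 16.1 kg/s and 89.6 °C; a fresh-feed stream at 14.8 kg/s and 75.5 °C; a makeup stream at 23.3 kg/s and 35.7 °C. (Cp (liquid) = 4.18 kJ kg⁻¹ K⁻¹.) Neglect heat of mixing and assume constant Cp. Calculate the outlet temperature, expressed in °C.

T_out = 62.6 °C

Energy balance with Q = 0: Σ ṁᵢCp,ᵢ(T_out − Tᵢ) = 0
Σ ṁᵢCp,ᵢTᵢ = 16.1×4.18×89.6 + 14.8×4.18×75.5 + 23.3×4.18×35.7 = 14178
Σ ṁᵢCp,ᵢ = 16.1×4.18 + 14.8×4.18 + 23.3×4.18 = 226.56
T_out = 14178 / 226.56 = 62.579 °C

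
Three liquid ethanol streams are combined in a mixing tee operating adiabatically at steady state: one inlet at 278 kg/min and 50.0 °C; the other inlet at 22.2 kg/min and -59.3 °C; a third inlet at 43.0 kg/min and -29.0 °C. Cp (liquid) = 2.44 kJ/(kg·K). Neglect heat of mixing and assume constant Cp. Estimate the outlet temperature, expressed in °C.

T_out = 33.0 °C

Adiabatic, steady state ⇒ Σ ṁᵢCp,ᵢ(T_out − Tᵢ) = 0
T_out = Σ ṁᵢCp,ᵢTᵢ / Σ ṁᵢCp,ᵢ
      = 27661 / 837.41 = 33.032 °C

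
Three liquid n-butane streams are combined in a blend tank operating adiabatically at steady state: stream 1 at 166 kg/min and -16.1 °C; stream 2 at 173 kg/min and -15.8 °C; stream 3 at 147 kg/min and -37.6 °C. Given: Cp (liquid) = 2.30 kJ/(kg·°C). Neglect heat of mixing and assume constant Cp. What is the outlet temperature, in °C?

Adiabatic, steady state ⇒ Σ ṁᵢCp,ᵢ(T_out − Tᵢ) = 0
T_out = Σ ṁᵢCp,ᵢTᵢ / Σ ṁᵢCp,ᵢ
      = -25146 / 1117.8 = -22.496 °C

T_out = -22.5 °C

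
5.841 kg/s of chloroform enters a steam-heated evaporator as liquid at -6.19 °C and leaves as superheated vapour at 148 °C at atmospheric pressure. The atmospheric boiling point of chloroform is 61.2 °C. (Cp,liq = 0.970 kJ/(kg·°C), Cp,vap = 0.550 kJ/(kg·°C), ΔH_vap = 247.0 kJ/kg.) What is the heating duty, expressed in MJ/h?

Q = 7570 MJ/h

liquid -6.19→61.2 °C: 65.368 kJ/kg
vaporisation at 61.2 °C: 247 kJ/kg
vapour 61.2→148 °C: 47.74 kJ/kg
Δh = 65.368 + 247 + 47.74 = 360.11 kJ/kg
Q = ṁ·Δh = 5.841 kg/s × 360.11 kJ/kg = 2103.4 kJ/s
|Q| = 2103.4 kW = 7572.2 MJ/h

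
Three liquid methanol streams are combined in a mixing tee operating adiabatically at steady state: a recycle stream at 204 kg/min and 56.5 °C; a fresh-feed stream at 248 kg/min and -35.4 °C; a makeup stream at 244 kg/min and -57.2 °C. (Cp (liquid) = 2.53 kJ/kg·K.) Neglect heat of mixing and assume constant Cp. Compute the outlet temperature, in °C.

T_out = -16.1 °C

No heat crosses the boundary, so H_out = H_in.
T_out = Σ ṁᵢCp,ᵢTᵢ / Σ ṁᵢCp,ᵢ
      = -28361 / 1760.9 = -16.106 °C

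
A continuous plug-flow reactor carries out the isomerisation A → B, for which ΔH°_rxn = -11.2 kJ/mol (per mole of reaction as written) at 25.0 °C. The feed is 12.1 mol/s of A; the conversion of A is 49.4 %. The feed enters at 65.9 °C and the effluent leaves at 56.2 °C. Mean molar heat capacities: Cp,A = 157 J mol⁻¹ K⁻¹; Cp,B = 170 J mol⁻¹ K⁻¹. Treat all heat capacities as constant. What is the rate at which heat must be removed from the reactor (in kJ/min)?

Q_out = 4980 kJ/min

Extent of reaction ξ = 0.494 × 12.1 = 5.9774 mol/s
Reaction term: ξ·ΔH°_rxn = 5.9774 × -11.2 = -66.947 kJ/s
Sensible, feed 65.9→25 °C: -77.698 kJ/s
Outlet flows (mol/s): A 6.1226, B 5.9774
Sensible, products 25→56.2 °C: 61.695 kJ/s
Q = ΔH = -82.95 kJ/s = -82.95 kW
Heat removed = 4977 kJ/min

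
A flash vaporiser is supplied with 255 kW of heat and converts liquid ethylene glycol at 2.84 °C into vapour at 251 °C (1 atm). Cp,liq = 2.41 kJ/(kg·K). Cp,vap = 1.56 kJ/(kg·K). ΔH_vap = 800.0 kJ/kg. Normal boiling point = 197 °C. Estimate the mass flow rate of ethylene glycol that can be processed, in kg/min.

Δh = 2.41×(197−2.84) + 800.0 + 1.56×(251−197) = 1352.2 kJ/kg
Q = 255 kW = 255 kJ/s = 15300 kJ/min
ṁ = Q/Δh = 15300 / 1352.2 = 11.315 kg/min

ṁ = 11.3 kg/min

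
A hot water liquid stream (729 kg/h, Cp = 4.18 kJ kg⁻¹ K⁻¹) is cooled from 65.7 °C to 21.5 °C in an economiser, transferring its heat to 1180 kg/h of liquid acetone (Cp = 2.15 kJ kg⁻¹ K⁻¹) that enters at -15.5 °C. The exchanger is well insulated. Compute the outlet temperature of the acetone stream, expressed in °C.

Heat released by hot stream: Q = 729 × 4.18 × (65.7 − 21.5) = 134690 kJ/h
Energy balance on cold side (adiabatic exchanger): Q = ṁ_c·Cp_c·(T_c,out − T_c,in)
T_c,out = -15.5 + 134690/(1180 × 2.15) = 37.589 °C

T_c,out = 37.6 °C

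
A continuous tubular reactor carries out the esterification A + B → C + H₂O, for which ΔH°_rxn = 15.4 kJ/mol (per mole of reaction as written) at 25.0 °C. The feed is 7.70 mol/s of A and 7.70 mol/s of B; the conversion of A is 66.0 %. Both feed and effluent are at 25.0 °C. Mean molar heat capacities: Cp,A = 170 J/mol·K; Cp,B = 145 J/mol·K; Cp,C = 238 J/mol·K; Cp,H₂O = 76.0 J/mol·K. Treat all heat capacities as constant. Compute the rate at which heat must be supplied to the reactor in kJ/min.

Q_in = 4700 kJ/min

Extent of reaction ξ = 0.660 × 7.70 = 5.082 mol/s
Reaction term: ξ·ΔH°_rxn = 5.082 × 15.4 = 78.263 kJ/s
Q = ΔH = 78.263 kJ/s = 78.263 kW
Heat supplied = 4695.8 kJ/min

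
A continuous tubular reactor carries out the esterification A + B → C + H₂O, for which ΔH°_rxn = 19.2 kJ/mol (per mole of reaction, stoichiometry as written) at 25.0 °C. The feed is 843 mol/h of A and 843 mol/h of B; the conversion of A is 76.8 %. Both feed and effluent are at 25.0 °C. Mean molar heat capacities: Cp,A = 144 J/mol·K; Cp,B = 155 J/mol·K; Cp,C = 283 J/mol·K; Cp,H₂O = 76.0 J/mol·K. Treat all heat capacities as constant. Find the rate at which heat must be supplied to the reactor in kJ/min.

Q_in = 207 kJ/min

Extent of reaction ξ = 0.768 × 843 = 647.42 mol/h
Reaction term: ξ·ΔH°_rxn = 647.42 × 19.2 = 12431 kJ/h
Q = ΔH = 12431 kJ/h = 3.4529 kW
Heat supplied = 207.18 kJ/min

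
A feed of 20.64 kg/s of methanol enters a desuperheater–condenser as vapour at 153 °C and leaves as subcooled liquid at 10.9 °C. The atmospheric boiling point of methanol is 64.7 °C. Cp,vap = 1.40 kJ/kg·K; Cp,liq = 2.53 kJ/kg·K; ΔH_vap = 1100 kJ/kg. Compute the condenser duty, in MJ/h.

vapour 153→64.7 °C: -123.62 kJ/kg
condensation at 64.7 °C: -1100 kJ/kg
liquid 64.7→10.9 °C: -136.11 kJ/kg
Δh = -123.62 + -1100 + -136.11 = -1359.7 kJ/kg
Q = ṁ·Δh = 20.64 kg/s × -1359.7 kJ/kg = -28065 kJ/s
|Q| = 28065 kW = 101030 MJ/h

Q_c = 101000 MJ/h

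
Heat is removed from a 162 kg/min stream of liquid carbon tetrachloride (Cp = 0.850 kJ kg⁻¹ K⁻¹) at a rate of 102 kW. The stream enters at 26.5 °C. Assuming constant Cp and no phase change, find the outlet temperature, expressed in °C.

Q = 102 kW = 6120 kJ/min
ΔT = Q/(ṁ·Cp) = 6120/(162×0.850) = 44.444 K
T_out = 26.5 − 44.444 = -17.944 °C

T_out = -17.9 °C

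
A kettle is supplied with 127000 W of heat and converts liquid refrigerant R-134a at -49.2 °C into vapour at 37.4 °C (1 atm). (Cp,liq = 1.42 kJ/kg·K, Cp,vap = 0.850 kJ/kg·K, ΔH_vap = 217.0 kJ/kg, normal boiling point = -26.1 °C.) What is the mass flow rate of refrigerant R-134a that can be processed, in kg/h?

Δh = 1.42×(-26.1−-49.2) + 217.0 + 0.850×(37.4−-26.1) = 303.78 kJ/kg
Q = 127000 W = 127 kJ/s = 457200 kJ/h
ṁ = Q/Δh = 457200 / 303.78 = 1505.1 kg/h

ṁ = 1510 kg/h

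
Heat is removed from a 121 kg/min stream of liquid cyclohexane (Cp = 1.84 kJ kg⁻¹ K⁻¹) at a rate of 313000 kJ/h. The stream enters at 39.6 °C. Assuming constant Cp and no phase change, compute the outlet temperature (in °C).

T_out = 16.2 °C

Q = 313000 kJ/h = 5216.7 kJ/min
ΔT = Q/(ṁ·Cp) = 5216.7/(121×1.84) = 23.431 K
T_out = 39.6 − 23.431 = 16.169 °C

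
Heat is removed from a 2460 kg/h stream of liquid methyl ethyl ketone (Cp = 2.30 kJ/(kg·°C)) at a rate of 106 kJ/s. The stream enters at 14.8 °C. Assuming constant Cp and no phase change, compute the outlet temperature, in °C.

T_out = -52.6 °C

Q = 106 kJ/s = 381600 kJ/h
ΔT = Q/(ṁ·Cp) = 381600/(2460×2.30) = 67.444 K
T_out = 14.8 − 67.444 = -52.644 °C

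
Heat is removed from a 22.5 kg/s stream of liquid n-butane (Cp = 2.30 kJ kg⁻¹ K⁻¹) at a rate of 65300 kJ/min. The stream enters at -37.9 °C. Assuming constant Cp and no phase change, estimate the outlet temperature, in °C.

T_out = -58.9 °C

Q = 65300 kJ/min = 1088.3 kJ/s
ΔT = Q/(ṁ·Cp) = 1088.3/(22.5×2.30) = 21.031 K
T_out = -37.9 − 21.031 = -58.931 °C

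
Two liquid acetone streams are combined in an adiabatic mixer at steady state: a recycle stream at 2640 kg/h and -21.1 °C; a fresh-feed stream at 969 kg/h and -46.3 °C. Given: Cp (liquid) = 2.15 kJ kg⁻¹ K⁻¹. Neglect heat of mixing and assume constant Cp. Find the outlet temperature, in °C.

T_out = -27.9 °C

No heat crosses the boundary, so H_out = H_in.
T_out = Σ ṁᵢCp,ᵢTᵢ / Σ ṁᵢCp,ᵢ
      = -216220 / 7759.4 = -27.866 °C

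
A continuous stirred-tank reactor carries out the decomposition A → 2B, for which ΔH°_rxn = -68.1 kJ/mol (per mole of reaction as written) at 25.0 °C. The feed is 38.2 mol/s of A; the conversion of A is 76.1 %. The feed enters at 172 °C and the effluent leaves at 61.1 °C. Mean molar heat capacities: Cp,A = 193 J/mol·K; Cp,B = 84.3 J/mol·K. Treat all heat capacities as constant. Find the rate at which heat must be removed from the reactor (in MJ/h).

Q_out = 10200 MJ/h

Extent of reaction ξ = 0.761 × 38.2 = 29.07 mol/s
Reaction term: ξ·ΔH°_rxn = 29.07 × -68.1 = -1979.7 kJ/s
Sensible, feed 172→25 °C: -1083.8 kJ/s
Outlet flows (mol/s): A 9.1298, B 58.14
Sensible, products 25→61.1 °C: 240.54 kJ/s
Q = ΔH = -2822.9 kJ/s = -2822.9 kW
Heat removed = 10162 MJ/h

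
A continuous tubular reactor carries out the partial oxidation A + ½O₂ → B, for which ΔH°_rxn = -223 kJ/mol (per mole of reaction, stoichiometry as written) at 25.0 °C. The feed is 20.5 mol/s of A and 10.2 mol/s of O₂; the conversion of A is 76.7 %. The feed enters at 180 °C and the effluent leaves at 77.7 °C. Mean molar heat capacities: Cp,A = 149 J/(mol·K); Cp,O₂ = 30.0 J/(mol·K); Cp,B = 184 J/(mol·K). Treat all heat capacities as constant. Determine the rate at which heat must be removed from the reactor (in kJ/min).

Extent of reaction ξ = 0.767 × 20.5 = 15.723 mol/s
Reaction term: ξ·ΔH°_rxn = 15.723 × -223 = -3506.3 kJ/s
Sensible, feed 180→25 °C: -520.88 kJ/s
Outlet flows (mol/s): A 4.7765, O₂ 2.3382, B 15.723
Sensible, products 25→77.7 °C: 193.67 kJ/s
Q = ΔH = -3833.5 kJ/s = -3833.5 kW
Heat removed = 230010 kJ/min

Q_out = 230000 kJ/min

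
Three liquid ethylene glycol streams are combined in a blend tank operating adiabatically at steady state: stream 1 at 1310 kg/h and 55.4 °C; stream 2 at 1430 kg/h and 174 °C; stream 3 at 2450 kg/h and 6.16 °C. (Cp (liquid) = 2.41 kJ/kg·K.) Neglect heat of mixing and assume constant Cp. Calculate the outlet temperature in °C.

T_out = 64.8 °C

Energy balance with Q = 0: Σ ṁᵢCp,ᵢ(T_out − Tᵢ) = 0
T_out = Σ ṁᵢCp,ᵢTᵢ / Σ ṁᵢCp,ᵢ
      = 810930 / 12508 = 64.834 °C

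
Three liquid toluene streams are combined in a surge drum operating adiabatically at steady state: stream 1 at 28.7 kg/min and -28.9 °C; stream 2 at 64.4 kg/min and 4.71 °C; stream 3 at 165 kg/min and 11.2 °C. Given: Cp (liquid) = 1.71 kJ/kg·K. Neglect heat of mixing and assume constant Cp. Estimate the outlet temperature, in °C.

T_out = 5.12 °C

No heat crosses the boundary, so H_out = H_in.
Σ ṁᵢCp,ᵢTᵢ = 28.7×1.71×-28.9 + 64.4×1.71×4.71 + 165×1.71×11.2 = 2260.4
Σ ṁᵢCp,ᵢ = 28.7×1.71 + 64.4×1.71 + 165×1.71 = 441.35
T_out = 2260.4 / 441.35 = 5.1216 °C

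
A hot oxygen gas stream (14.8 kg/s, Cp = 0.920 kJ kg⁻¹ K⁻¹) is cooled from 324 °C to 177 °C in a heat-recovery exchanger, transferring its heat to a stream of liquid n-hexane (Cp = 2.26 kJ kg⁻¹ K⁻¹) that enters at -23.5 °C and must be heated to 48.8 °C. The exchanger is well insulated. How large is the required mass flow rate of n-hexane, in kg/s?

ṁ_c = 12.2 kg/s

Heat released by hot stream: Q = 14.8 × 0.920 × (324 − 177) = 2001.6 kJ/s
Energy balance on cold side (adiabatic exchanger): Q = ṁ_c·Cp_c·(T_c,out − T_c,in)
ṁ_c = 2001.6 / [2.26 × (48.8 − -23.5)] = 12.25 kg/s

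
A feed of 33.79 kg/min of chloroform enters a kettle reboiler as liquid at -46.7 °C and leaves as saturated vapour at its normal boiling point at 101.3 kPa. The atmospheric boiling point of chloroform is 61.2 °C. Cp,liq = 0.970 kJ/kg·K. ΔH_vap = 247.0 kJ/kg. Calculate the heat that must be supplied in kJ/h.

liquid -46.7→61.2 °C: 104.66 kJ/kg
vaporisation at 61.2 °C: 247 kJ/kg
Δh = 104.66 + 247 = 351.66 kJ/kg
Q = ṁ·Δh = 33.79 kg/min × 351.66 kJ/kg = 11883 kJ/min
|Q| = 198.04 kW = 712960 kJ/h

Q = 713000 kJ/h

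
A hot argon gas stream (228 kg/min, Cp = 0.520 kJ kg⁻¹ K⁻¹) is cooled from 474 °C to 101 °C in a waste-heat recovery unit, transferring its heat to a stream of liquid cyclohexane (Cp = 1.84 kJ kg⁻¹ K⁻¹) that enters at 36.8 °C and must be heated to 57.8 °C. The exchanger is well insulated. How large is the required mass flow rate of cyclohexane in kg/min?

ṁ_c = 1140 kg/min

Heat released by hot stream: Q = 228 × 0.520 × (474 − 101) = 44223 kJ/min
Energy balance on cold side (adiabatic exchanger): Q = ṁ_c·Cp_c·(T_c,out − T_c,in)
ṁ_c = 44223 / [1.84 × (57.8 − 36.8)] = 1144.5 kg/min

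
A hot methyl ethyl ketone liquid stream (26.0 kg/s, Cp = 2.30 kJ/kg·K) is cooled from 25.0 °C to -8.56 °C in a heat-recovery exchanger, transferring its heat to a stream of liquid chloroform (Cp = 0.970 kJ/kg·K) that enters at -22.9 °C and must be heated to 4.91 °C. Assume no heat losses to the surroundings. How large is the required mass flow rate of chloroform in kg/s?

ṁ_c = 74.4 kg/s

Heat released by hot stream: Q = 26.0 × 2.30 × (25.0 − -8.56) = 2006.9 kJ/s
Energy balance on cold side (adiabatic exchanger): Q = ṁ_c·Cp_c·(T_c,out − T_c,in)
ṁ_c = 2006.9 / [0.970 × (4.91 − -22.9)] = 74.396 kg/s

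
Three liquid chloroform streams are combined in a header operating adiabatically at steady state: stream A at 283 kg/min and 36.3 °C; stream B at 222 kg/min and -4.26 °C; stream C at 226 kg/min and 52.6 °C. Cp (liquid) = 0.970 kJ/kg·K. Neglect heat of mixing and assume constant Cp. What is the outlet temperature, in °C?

No heat crosses the boundary, so H_out = H_in.
T_out = Σ ṁᵢCp,ᵢTᵢ / Σ ṁᵢCp,ᵢ
      = 20578 / 709.07 = 29.022 °C

T_out = 29.0 °C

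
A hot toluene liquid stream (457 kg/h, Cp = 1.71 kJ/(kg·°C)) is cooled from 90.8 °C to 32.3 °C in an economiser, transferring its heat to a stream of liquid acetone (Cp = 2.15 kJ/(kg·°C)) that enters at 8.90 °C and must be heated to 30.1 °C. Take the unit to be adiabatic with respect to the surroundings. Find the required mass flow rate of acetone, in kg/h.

ṁ_c = 1000 kg/h

Heat released by hot stream: Q = 457 × 1.71 × (90.8 − 32.3) = 45716 kJ/h
Energy balance on cold side (adiabatic exchanger): Q = ṁ_c·Cp_c·(T_c,out − T_c,in)
ṁ_c = 45716 / [2.15 × (30.1 − 8.90)] = 1003 kg/h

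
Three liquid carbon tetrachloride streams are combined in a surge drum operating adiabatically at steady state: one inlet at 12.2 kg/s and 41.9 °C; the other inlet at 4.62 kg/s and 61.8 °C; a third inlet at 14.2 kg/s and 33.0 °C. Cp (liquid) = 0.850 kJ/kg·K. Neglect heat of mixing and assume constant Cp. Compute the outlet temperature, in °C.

No heat crosses the boundary, so H_out = H_in.
Σ ṁᵢCp,ᵢTᵢ = 12.2×0.850×41.9 + 4.62×0.850×61.8 + 14.2×0.850×33.0 = 1075.5
Σ ṁᵢCp,ᵢ = 12.2×0.850 + 4.62×0.850 + 14.2×0.850 = 26.367
T_out = 1075.5 / 26.367 = 40.79 °C

T_out = 40.8 °C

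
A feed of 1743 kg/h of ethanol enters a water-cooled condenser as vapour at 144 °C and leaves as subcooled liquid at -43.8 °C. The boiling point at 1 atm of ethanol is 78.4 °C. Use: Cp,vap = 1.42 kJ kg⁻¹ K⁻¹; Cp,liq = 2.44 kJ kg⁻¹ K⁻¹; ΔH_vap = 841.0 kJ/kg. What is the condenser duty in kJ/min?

Q_c = 35800 kJ/min

vapour 144→78.4 °C: -93.152 kJ/kg
condensation at 78.4 °C: -841 kJ/kg
liquid 78.4→-43.8 °C: -298.17 kJ/kg
Δh = -93.152 + -841 + -298.17 = -1232.3 kJ/kg
Q = ṁ·Δh = 1743 kg/h × -1232.3 kJ/kg = -2.1479e+06 kJ/h
|Q| = 596.65 kW = 35799 kJ/min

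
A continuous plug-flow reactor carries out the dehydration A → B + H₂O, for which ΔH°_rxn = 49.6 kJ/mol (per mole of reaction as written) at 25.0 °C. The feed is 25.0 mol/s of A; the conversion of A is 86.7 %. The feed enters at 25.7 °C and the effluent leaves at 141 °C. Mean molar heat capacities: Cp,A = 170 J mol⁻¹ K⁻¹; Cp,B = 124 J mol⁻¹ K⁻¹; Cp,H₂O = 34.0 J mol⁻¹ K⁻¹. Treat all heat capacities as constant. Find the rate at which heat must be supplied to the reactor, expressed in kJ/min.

Q_in = 92100 kJ/min

Extent of reaction ξ = 0.867 × 25.0 = 21.675 mol/s
Reaction term: ξ·ΔH°_rxn = 21.675 × 49.6 = 1075.1 kJ/s
Sensible, feed 25.7→25 °C: -2.975 kJ/s
Outlet flows (mol/s): A 3.325, B 21.675, H₂O 21.675
Sensible, products 25→141 °C: 462.83 kJ/s
Q = ΔH = 1534.9 kJ/s = 1534.9 kW
Heat supplied = 92096 kJ/min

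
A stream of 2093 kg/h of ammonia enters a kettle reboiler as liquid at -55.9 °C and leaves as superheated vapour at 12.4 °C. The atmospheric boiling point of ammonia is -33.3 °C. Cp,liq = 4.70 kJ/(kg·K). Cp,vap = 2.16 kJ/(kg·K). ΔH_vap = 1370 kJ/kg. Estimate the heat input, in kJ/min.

Q = 54900 kJ/min

liquid -55.9→-33.3 °C: 106.22 kJ/kg
vaporisation at -33.3 °C: 1370 kJ/kg
vapour -33.3→12.4 °C: 98.712 kJ/kg
Δh = 106.22 + 1370 + 98.712 = 1574.9 kJ/kg
Q = ṁ·Δh = 2093 kg/h × 1574.9 kJ/kg = 3.2963e+06 kJ/h
|Q| = 915.65 kW = 54939 kJ/min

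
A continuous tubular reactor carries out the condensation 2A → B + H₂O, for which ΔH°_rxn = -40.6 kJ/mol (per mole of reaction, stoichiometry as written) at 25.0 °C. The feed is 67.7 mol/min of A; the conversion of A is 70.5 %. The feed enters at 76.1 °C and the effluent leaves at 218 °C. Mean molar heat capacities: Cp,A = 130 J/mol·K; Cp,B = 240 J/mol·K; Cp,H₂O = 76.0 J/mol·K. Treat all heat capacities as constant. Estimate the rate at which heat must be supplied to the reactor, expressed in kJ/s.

Q_in = 8.96 kJ/s

Extent of reaction ξ = 0.705 × 67.7 / 2 = 23.864 mol/min
Reaction term: ξ·ΔH°_rxn = 23.864 × -40.6 = -968.89 kJ/min
Sensible, feed 76.1→25 °C: -449.73 kJ/min
Outlet flows (mol/min): A 19.972, B 23.864, H₂O 23.864
Sensible, products 25→218 °C: 1956.5 kJ/min
Q = ΔH = 537.9 kJ/min = 8.965 kW
Heat supplied = 8.965 kJ/s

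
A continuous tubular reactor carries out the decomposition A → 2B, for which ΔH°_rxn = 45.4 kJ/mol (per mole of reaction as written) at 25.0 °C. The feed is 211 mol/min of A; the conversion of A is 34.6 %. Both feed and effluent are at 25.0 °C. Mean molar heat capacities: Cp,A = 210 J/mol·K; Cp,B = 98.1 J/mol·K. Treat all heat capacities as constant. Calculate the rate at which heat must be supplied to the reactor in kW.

Extent of reaction ξ = 0.346 × 211 = 73.006 mol/min
Reaction term: ξ·ΔH°_rxn = 73.006 × 45.4 = 3314.5 kJ/min
Q = ΔH = 3314.5 kJ/min = 55.241 kW
Heat supplied = 55.241 kW

Q_in = 55.2 kW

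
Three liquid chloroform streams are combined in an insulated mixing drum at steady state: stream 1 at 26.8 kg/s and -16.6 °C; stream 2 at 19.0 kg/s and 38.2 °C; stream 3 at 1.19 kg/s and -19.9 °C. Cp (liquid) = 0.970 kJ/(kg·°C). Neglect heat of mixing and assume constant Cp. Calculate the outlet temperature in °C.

No heat crosses the boundary, so H_out = H_in.
T_out = Σ ṁᵢCp,ᵢTᵢ / Σ ṁᵢCp,ᵢ
      = 249.52 / 45.58 = 5.4743 °C

T_out = 5.47 °C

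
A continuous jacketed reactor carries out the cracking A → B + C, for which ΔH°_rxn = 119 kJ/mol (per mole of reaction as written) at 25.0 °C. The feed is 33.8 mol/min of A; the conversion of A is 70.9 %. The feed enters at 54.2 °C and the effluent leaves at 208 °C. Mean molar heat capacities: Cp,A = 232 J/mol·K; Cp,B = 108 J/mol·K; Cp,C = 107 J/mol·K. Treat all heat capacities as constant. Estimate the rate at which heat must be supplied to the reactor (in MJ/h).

Q_in = 239 MJ/h

Extent of reaction ξ = 0.709 × 33.8 = 23.964 mol/min
Reaction term: ξ·ΔH°_rxn = 23.964 × 119 = 2851.7 kJ/min
Sensible, feed 54.2→25 °C: -228.97 kJ/min
Outlet flows (mol/min): A 9.8358, B 23.964, C 23.964
Sensible, products 25→208 °C: 1360.5 kJ/min
Q = ΔH = 3983.2 kJ/min = 66.387 kW
Heat supplied = 238.99 MJ/h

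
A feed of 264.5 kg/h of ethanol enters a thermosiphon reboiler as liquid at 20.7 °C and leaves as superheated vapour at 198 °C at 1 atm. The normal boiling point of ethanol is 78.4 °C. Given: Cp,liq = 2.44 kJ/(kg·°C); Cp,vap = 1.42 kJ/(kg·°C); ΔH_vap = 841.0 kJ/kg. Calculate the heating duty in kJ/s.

Q = 84.6 kJ/s

liquid 20.7→78.4 °C: 140.79 kJ/kg
vaporisation at 78.4 °C: 841 kJ/kg
vapour 78.4→198 °C: 169.83 kJ/kg
Δh = 140.79 + 841 + 169.83 = 1151.6 kJ/kg
Q = ṁ·Δh = 264.5 kg/h × 1151.6 kJ/kg = 304600 kJ/h
|Q| = 84.612 kW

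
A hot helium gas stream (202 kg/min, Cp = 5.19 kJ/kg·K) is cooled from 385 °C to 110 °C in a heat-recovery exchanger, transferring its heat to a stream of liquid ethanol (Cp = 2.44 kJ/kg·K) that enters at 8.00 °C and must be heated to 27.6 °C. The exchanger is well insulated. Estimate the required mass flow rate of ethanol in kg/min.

Heat released by hot stream: Q = 202 × 5.19 × (385 − 110) = 288300 kJ/min
Energy balance on cold side (adiabatic exchanger): Q = ṁ_c·Cp_c·(T_c,out − T_c,in)
ṁ_c = 288300 / [2.44 × (27.6 − 8.00)] = 6028.4 kg/min

ṁ_c = 6030 kg/min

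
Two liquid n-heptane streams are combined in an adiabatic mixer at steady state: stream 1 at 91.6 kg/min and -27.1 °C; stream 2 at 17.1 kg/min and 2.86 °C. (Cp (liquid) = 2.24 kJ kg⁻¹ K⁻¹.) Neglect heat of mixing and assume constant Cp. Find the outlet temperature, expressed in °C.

T_out = -22.4 °C

Adiabatic, steady state ⇒ Σ ṁᵢCp,ᵢ(T_out − Tᵢ) = 0
T_out = Σ ṁᵢCp,ᵢTᵢ / Σ ṁᵢCp,ᵢ
      = -5450.9 / 243.49 = -22.387 °C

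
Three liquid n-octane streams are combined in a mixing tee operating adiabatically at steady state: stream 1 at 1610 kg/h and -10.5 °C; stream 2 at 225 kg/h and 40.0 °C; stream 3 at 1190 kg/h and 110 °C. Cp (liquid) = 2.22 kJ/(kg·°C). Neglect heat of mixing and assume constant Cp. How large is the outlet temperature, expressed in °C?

T_out = 40.7 °C

No heat crosses the boundary, so H_out = H_in.
Σ ṁᵢCp,ᵢTᵢ = 1610×2.22×-10.5 + 225×2.22×40.0 + 1190×2.22×110 = 273050
Σ ṁᵢCp,ᵢ = 1610×2.22 + 225×2.22 + 1190×2.22 = 6715.5
T_out = 273050 / 6715.5 = 40.66 °C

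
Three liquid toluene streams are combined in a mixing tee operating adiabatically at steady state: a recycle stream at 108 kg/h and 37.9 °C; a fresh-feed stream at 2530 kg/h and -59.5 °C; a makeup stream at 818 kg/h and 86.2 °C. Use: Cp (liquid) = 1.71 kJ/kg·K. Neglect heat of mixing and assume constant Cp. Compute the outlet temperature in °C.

T_out = -22.0 °C

Adiabatic, steady state ⇒ Σ ṁᵢCp,ᵢ(T_out − Tᵢ) = 0
T_out = Σ ṁᵢCp,ᵢTᵢ / Σ ṁᵢCp,ᵢ
      = -129840 / 5909.8 = -21.971 °C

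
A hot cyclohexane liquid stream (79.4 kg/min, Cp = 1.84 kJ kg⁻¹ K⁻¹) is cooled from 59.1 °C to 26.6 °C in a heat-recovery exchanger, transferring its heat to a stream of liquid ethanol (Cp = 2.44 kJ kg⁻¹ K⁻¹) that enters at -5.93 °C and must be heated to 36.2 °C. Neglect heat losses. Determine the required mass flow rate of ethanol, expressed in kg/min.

ṁ_c = 46.2 kg/min

Heat released by hot stream: Q = 79.4 × 1.84 × (59.1 − 26.6) = 4748.1 kJ/min
Energy balance on cold side (adiabatic exchanger): Q = ṁ_c·Cp_c·(T_c,out − T_c,in)
ṁ_c = 4748.1 / [2.44 × (36.2 − -5.93)] = 46.189 kg/min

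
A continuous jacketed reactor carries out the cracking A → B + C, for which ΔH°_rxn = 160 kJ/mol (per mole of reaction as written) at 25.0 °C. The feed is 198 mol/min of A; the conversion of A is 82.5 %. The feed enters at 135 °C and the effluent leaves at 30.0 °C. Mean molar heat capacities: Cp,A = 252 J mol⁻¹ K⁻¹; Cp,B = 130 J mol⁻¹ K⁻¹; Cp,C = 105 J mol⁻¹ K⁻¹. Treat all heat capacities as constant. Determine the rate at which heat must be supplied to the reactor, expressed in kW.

Q_in = 348 kW

Extent of reaction ξ = 0.825 × 198 = 163.35 mol/min
Reaction term: ξ·ΔH°_rxn = 163.35 × 160 = 26136 kJ/min
Sensible, feed 135→25 °C: -5488.6 kJ/min
Outlet flows (mol/min): A 34.65, B 163.35, C 163.35
Sensible, products 25→30.0 °C: 235.6 kJ/min
Q = ΔH = 20883 kJ/min = 348.05 kW
Heat supplied = 348.05 kW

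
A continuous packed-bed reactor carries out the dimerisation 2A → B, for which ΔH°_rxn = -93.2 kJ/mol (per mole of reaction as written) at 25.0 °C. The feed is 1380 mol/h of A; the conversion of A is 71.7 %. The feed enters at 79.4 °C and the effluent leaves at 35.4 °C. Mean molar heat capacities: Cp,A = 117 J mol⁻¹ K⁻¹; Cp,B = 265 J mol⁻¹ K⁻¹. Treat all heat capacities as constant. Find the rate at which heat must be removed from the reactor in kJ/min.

Q_out = 884 kJ/min

Extent of reaction ξ = 0.717 × 1380 / 2 = 494.73 mol/h
Reaction term: ξ·ΔH°_rxn = 494.73 × -93.2 = -46109 kJ/h
Sensible, feed 79.4→25 °C: -8783.4 kJ/h
Outlet flows (mol/h): A 390.54, B 494.73
Sensible, products 25→35.4 °C: 1838.7 kJ/h
Q = ΔH = -53054 kJ/h = -14.737 kW
Heat removed = 884.23 kJ/min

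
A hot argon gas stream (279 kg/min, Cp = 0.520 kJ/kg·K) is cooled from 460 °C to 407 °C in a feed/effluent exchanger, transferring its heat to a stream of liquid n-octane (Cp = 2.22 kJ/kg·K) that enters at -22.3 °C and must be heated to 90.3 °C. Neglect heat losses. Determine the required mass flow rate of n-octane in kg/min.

ṁ_c = 30.8 kg/min

Heat released by hot stream: Q = 279 × 0.520 × (460 − 407) = 7689.2 kJ/min
Energy balance on cold side (adiabatic exchanger): Q = ṁ_c·Cp_c·(T_c,out − T_c,in)
ṁ_c = 7689.2 / [2.22 × (90.3 − -22.3)] = 30.76 kg/min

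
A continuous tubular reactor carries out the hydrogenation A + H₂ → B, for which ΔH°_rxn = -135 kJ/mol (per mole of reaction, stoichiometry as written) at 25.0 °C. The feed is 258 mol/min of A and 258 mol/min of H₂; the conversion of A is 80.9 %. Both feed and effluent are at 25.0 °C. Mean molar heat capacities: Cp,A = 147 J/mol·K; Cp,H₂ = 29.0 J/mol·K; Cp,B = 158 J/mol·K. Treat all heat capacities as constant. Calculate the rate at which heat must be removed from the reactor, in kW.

Extent of reaction ξ = 0.809 × 258 = 208.72 mol/min
Reaction term: ξ·ΔH°_rxn = 208.72 × -135 = -28177 kJ/min
Q = ΔH = -28177 kJ/min = -469.62 kW
Heat removed = 469.62 kW

Q_out = 470 kW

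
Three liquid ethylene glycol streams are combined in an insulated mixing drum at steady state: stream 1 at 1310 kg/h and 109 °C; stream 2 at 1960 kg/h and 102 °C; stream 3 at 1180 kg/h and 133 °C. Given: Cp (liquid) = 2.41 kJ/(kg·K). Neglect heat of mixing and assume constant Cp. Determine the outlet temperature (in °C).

T_out = 112 °C

Adiabatic, steady state ⇒ Σ ṁᵢCp,ᵢ(T_out − Tᵢ) = 0
T_out = Σ ṁᵢCp,ᵢTᵢ / Σ ṁᵢCp,ᵢ
      = 1.2042e+06 / 10724 = 112.28 °C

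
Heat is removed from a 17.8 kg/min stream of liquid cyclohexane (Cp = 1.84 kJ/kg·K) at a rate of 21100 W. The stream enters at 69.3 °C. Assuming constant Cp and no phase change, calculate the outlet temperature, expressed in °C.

T_out = 30.6 °C

Q = 21100 W = 1266 kJ/min
ΔT = Q/(ṁ·Cp) = 1266/(17.8×1.84) = 38.654 K
T_out = 69.3 − 38.654 = 30.646 °C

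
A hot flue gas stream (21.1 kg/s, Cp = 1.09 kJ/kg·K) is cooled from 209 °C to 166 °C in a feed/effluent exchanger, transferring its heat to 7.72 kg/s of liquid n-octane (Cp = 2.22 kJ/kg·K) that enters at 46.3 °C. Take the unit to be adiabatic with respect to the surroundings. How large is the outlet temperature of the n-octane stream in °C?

T_c,out = 104 °C

Heat released by hot stream: Q = 21.1 × 1.09 × (209 − 166) = 988.96 kJ/s
Energy balance on cold side (adiabatic exchanger): Q = ṁ_c·Cp_c·(T_c,out − T_c,in)
T_c,out = 46.3 + 988.96/(7.72 × 2.22) = 104 °C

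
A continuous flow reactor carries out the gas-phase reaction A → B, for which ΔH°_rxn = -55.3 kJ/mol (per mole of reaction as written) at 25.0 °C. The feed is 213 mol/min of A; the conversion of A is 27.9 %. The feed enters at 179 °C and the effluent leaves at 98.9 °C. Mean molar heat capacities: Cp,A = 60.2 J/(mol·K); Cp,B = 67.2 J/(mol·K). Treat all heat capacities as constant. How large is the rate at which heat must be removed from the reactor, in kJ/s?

Q_out = 71.4 kJ/s

Extent of reaction ξ = 0.279 × 213 = 59.427 mol/min
Reaction term: ξ·ΔH°_rxn = 59.427 × -55.3 = -3286.3 kJ/min
Sensible, feed 179→25 °C: -1974.7 kJ/min
Outlet flows (mol/min): A 153.57, B 59.427
Sensible, products 25→98.9 °C: 978.33 kJ/min
Q = ΔH = -4282.7 kJ/min = -71.378 kW
Heat removed = 71.378 kJ/s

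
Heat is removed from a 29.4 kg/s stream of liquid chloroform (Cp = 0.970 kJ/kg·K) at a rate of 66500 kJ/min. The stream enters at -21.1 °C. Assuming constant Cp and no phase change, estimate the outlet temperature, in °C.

Q = 66500 kJ/min = 1108.3 kJ/s
ΔT = Q/(ṁ·Cp) = 1108.3/(29.4×0.970) = 38.864 K
T_out = -21.1 − 38.864 = -59.964 °C

T_out = -60.0 °C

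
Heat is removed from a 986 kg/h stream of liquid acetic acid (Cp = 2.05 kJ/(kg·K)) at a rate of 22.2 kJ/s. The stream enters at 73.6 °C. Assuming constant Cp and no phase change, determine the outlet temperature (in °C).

Q = 22.2 kJ/s = 79920 kJ/h
ΔT = Q/(ṁ·Cp) = 79920/(986×2.05) = 39.539 K
T_out = 73.6 − 39.539 = 34.061 °C

T_out = 34.1 °C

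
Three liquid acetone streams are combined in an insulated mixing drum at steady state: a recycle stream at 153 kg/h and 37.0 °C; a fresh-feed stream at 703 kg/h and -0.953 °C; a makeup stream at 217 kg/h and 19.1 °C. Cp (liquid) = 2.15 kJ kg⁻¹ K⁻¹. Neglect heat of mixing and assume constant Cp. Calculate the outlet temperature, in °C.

T_out = 8.51 °C

No heat crosses the boundary, so H_out = H_in.
T_out = Σ ṁᵢCp,ᵢTᵢ / Σ ṁᵢCp,ᵢ
      = 19642 / 2306.9 = 8.5142 °C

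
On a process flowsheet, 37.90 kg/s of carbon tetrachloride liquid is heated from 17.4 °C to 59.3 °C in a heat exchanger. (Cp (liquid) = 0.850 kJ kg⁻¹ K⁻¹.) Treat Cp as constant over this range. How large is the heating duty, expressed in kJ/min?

Q = ṁ·Cp·ΔT = 37.90 × 0.850 × (59.3 − 17.4) = 1349.8 kJ/s
Heating duty = 80989 kJ/min

Q = 81000 kJ/min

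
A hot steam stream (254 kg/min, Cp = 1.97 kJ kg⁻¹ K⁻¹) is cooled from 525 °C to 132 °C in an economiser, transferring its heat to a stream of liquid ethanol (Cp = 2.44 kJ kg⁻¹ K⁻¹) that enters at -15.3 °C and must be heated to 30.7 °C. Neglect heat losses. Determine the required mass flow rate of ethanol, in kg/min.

ṁ_c = 1750 kg/min

Heat released by hot stream: Q = 254 × 1.97 × (525 − 132) = 196650 kJ/min
Energy balance on cold side (adiabatic exchanger): Q = ṁ_c·Cp_c·(T_c,out − T_c,in)
ṁ_c = 196650 / [2.44 × (30.7 − -15.3)] = 1752 kg/min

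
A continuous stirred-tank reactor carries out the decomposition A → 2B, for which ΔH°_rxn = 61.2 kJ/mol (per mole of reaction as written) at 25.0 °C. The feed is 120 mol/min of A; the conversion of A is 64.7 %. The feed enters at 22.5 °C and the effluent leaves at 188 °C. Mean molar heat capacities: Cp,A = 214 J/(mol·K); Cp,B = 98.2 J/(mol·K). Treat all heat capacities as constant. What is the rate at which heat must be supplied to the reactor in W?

Q_in = 146000 W

Extent of reaction ξ = 0.647 × 120 = 77.64 mol/min
Reaction term: ξ·ΔH°_rxn = 77.64 × 61.2 = 4751.6 kJ/min
Sensible, feed 22.5→25 °C: 64.2 kJ/min
Outlet flows (mol/min): A 42.36, B 155.28
Sensible, products 25→188 °C: 3963.1 kJ/min
Q = ΔH = 8778.9 kJ/min = 146.31 kW
Heat supplied = 146310 W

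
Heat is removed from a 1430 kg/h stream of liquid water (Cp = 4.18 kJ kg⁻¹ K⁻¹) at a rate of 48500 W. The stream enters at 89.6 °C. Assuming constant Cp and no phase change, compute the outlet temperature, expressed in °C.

Q = 48500 W = 174600 kJ/h
ΔT = Q/(ṁ·Cp) = 174600/(1430×4.18) = 29.21 K
T_out = 89.6 − 29.21 = 60.39 °C

T_out = 60.4 °C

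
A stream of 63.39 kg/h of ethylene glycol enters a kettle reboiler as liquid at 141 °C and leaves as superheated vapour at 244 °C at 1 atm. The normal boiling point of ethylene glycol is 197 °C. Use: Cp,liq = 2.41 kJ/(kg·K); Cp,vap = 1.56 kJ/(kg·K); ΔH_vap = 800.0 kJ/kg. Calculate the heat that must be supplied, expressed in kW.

Q = 17.8 kW

liquid 141→197 °C: 134.96 kJ/kg
vaporisation at 197 °C: 800 kJ/kg
vapour 197→244 °C: 73.32 kJ/kg
Δh = 134.96 + 800 + 73.32 = 1008.3 kJ/kg
Q = ṁ·Δh = 63.39 kg/h × 1008.3 kJ/kg = 63915 kJ/h
|Q| = 17.754 kW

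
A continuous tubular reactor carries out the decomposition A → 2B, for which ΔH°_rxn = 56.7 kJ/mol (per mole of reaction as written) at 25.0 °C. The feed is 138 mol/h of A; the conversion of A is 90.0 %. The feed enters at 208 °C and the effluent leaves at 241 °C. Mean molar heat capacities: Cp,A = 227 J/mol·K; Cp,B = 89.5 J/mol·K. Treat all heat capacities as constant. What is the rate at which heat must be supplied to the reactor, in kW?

Extent of reaction ξ = 0.900 × 138 = 124.2 mol/h
Reaction term: ξ·ΔH°_rxn = 124.2 × 56.7 = 7042.1 kJ/h
Sensible, feed 208→25 °C: -5732.7 kJ/h
Outlet flows (mol/h): A 13.8, B 248.4
Sensible, products 25→241 °C: 5478.7 kJ/h
Q = ΔH = 6788.2 kJ/h = 1.8856 kW
Heat supplied = 1.8856 kW

Q_in = 1.89 kW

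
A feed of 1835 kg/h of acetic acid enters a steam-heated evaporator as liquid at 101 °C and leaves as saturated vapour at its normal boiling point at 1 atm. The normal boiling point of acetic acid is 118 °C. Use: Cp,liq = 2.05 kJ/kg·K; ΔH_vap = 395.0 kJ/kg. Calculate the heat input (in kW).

liquid 101→118 °C: 34.85 kJ/kg
vaporisation at 118 °C: 395 kJ/kg
Δh = 34.85 + 395 = 429.85 kJ/kg
Q = ṁ·Δh = 1835 kg/h × 429.85 kJ/kg = 788770 kJ/h
|Q| = 219.1 kW

Q = 219 kW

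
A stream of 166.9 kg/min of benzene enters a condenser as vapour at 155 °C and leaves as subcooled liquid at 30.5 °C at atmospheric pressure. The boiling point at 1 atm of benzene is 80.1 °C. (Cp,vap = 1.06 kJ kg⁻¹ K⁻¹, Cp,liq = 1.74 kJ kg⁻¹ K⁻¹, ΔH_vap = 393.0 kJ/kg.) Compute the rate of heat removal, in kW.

Q_c = 1550 kW

vapour 155→80.1 °C: -79.394 kJ/kg
condensation at 80.1 °C: -393 kJ/kg
liquid 80.1→30.5 °C: -86.304 kJ/kg
Δh = -79.394 + -393 + -86.304 = -558.7 kJ/kg
Q = ṁ·Δh = 166.9 kg/min × -558.7 kJ/kg = -93247 kJ/min
|Q| = 1554.1 kW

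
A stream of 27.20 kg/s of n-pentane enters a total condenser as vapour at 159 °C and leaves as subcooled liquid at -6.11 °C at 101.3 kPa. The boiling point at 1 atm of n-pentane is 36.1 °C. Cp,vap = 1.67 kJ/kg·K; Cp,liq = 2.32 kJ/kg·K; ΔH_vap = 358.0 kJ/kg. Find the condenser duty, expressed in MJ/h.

Q_c = 64700 MJ/h

vapour 159→36.1 °C: -205.24 kJ/kg
condensation at 36.1 °C: -358 kJ/kg
liquid 36.1→-6.11 °C: -97.927 kJ/kg
Δh = -205.24 + -358 + -97.927 = -661.17 kJ/kg
Q = ṁ·Δh = 27.20 kg/s × -661.17 kJ/kg = -17984 kJ/s
|Q| = 17984 kW = 64742 MJ/h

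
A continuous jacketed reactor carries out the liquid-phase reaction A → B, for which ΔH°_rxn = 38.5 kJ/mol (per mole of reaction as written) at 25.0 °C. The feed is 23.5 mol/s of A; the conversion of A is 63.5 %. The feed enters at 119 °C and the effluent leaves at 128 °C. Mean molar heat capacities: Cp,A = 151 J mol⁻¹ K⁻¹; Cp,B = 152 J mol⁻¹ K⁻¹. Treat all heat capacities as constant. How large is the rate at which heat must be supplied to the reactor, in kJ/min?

Extent of reaction ξ = 0.635 × 23.5 = 14.922 mol/s
Reaction term: ξ·ΔH°_rxn = 14.922 × 38.5 = 574.52 kJ/s
Sensible, feed 119→25 °C: -333.56 kJ/s
Outlet flows (mol/s): A 8.5775, B 14.922
Sensible, products 25→128 °C: 367.03 kJ/s
Q = ΔH = 607.99 kJ/s = 607.99 kW
Heat supplied = 36479 kJ/min

Q_in = 36500 kJ/min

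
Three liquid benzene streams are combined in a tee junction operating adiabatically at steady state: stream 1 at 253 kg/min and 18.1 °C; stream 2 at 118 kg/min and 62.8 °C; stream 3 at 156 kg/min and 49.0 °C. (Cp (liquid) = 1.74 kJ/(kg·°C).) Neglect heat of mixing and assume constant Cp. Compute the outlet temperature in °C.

T_out = 37.3 °C

Energy balance with Q = 0: Σ ṁᵢCp,ᵢ(T_out − Tᵢ) = 0
Σ ṁᵢCp,ᵢTᵢ = 253×1.74×18.1 + 118×1.74×62.8 + 156×1.74×49.0 = 34163
Σ ṁᵢCp,ᵢ = 253×1.74 + 118×1.74 + 156×1.74 = 916.98
T_out = 34163 / 916.98 = 37.256 °C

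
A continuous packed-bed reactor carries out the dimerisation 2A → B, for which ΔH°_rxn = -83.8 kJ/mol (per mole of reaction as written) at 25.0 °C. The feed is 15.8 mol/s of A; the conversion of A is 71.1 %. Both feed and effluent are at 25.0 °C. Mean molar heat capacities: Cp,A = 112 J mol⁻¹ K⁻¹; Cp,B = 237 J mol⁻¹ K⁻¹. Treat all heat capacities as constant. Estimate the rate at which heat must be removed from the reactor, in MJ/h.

Extent of reaction ξ = 0.711 × 15.8 / 2 = 5.6169 mol/s
Reaction term: ξ·ΔH°_rxn = 5.6169 × -83.8 = -470.7 kJ/s
Q = ΔH = -470.7 kJ/s = -470.7 kW
Heat removed = 1694.5 MJ/h

Q_out = 1690 MJ/h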